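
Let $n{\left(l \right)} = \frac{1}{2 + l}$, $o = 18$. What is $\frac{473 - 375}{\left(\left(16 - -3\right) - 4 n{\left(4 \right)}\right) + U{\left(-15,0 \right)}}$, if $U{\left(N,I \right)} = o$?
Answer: $\frac{294}{109} \approx 2.6972$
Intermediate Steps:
$U{\left(N,I \right)} = 18$
$\frac{473 - 375}{\left(\left(16 - -3\right) - 4 n{\left(4 \right)}\right) + U{\left(-15,0 \right)}} = \frac{473 - 375}{\left(\left(16 - -3\right) - \frac{4}{2 + 4}\right) + 18} = \frac{98}{\left(\left(16 + 3\right) - \frac{4}{6}\right) + 18} = \frac{98}{\left(19 - \frac{2}{3}\right) + 18} = \frac{98}{\frac{55}{3} + 18} = \frac{98}{\frac{109}{3}} = 98 \cdot \frac{3}{109} = \frac{294}{109}$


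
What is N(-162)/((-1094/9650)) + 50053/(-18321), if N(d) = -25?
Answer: 2182591634/10021587 ≈ 217.79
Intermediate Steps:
N(-162)/((-1094/9650)) + 50053/(-18321) = -25/((-1094/9650)) + 50053/(-18321) = -25/((-1094*1/9650)) + 50053*(-1/18321) = -25/(-547/4825) - 50053/18321 = -25*(-4825/547) - 50053/18321 = 120625/547 - 50053/18321 = 2182591634/10021587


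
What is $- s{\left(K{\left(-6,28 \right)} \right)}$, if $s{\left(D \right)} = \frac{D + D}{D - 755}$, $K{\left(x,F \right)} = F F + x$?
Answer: $- \frac{1556}{23} \approx -67.652$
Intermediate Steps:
$K{\left(x,F \right)} = x + F^{2}$ ($K{\left(x,F \right)} = F^{2} + x = x + F^{2}$)
$s{\left(D \right)} = \frac{2 D}{-755 + D}$
$- s{\left(K{\left(-6,28 \right)} \right)} = - \frac{2 \left(-6 + 28^{2}\right)}{-755 - \left(6 - 28^{2}\right)} = - \frac{2 \left(-6 + 784\right)}{-755 + \left(-6 + 784\right)} = - \frac{2 \cdot 778}{-755 + 778} = - \frac{2 \cdot 778}{23} = \left(-1\right) \frac{1556}{23} = - \frac{1556}{23}$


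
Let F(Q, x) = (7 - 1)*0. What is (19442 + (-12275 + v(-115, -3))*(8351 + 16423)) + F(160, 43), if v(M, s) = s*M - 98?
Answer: -297962230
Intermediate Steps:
v(M, s) = -98 + M*s (v(M, s) = M*s - 98 = -98 + M*s)
F(Q, x) = 0 (F(Q, x) = 6*0 = 0)
(19442 + (-12275 + v(-115, -3))*(8351 + 16423)) + F(160, 43) = (19442 + (-12275 + (-98 - 115*(-3)))*(8351 + 16423)) + 0 = (19442 + (-12275 + (-98 + 345))*24774) + 0 = (19442 + (-12275 + 247)*24774) + 0 = (19442 - 12028*24774) + 0 = (19442 - 297981672) + 0 = -297962230 + 0 = -297962230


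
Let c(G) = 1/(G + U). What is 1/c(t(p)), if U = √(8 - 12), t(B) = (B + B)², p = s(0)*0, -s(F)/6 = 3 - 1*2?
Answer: 2*I ≈ 2.0*I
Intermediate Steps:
s(F) = -6 (s(F) = -6*(3 - 1*2) = -6*(3 - 2) = -6*1 = -6)
p = 0 (p = -6*0 = 0)
t(B) = 4*B² (t(B) = (2*B)² = 4*B²)
U = 2*I (U = √(-4) = 2*I ≈ 2.0*I)
c(G) = 1/(G + 2*I)
1/c(t(p)) = 1/(1/(4*0² + 2*I)) = 1/(1/(4*0 + 2*I)) = 1/(1/(0 + 2*I)) = 1/(1/(2*I)) = 1/(-I/2) = 2*I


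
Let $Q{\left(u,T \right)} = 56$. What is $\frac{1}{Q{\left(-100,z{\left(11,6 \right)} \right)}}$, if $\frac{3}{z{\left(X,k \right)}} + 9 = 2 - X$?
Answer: $\frac{1}{56} \approx 0.017857$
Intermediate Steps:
$z{\left(X,k \right)} = \frac{3}{-7 - X}$ ($z{\left(X,k \right)} = \frac{3}{-9 - \left(-2 + X\right)} = \frac{3}{-7 - X}$)
$\frac{1}{Q{\left(-100,z{\left(11,6 \right)} \right)}} = \frac{1}{56}$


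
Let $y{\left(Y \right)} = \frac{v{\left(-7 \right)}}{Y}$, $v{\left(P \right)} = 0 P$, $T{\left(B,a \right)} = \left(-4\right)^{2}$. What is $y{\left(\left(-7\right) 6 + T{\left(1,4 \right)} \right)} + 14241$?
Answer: $14241$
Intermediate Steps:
$T{\left(B,a \right)} = 16$
$v{\left(P \right)} = 0$
$y{\left(Y \right)} = 0$ ($y{\left(Y \right)} = \frac{0}{Y} = 0$)
$y{\left(\left(-7\right) 6 + T{\left(1,4 \right)} \right)} + 14241 = 0 + 14241 = 14241$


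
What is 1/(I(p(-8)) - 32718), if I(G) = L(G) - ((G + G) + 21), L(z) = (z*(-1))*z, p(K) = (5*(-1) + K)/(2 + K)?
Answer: -36/1178929 ≈ -3.0536e-5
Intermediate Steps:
p(K) = (-5 + K)/(2 + K)
L(z) = -z**2 (L(z) = (-z)*z = -z**2)
I(G) = -21 - G**2 - 2*G (I(G) = -G**2 - ((G + G) + 21) = -G**2 - (2*G + 21) = -G**2 - (21 + 2*G) = -G**2 + (-21 - 2*G) = -21 - G**2 - 2*G)
1/(I(p(-8)) - 32718) = 1/((-21 - ((-5 - 8)/(2 - 8))**2 - 2*(-5 - 8)/(2 - 8)) - 32718) = 1/((-21 - (-13/(-6))**2 - 2*(-13)/(-6)) - 32718) = 1/((-21 - (-1/6*(-13))**2 - (-1)*(-13)/3) - 32718) = 1/((-21 - (13/6)**2 - 2*13/6) - 32718) = 1/((-21 - 1*169/36 - 13/3) - 32718) = 1/((-21 - 169/36 - 13/3) - 32718) = 1/(-1081/36 - 32718) = 1/(-1178929/36) = -36/1178929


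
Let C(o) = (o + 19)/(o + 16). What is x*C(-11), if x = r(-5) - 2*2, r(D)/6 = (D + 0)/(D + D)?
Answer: -8/5 ≈ -1.6000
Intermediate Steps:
r(D) = 3 (r(D) = 6*((D + 0)/(D + D)) = 6*(D/((2*D))) = 6*(D*(1/(2*D))) = 6*(1/2) = 3)
C(o) = (19 + o)/(16 + o)
x = -1 (x = 3 - 2*2 = 3 - 4 = -1)
x*C(-11) = -(19 - 11)/(16 - 11) = -8/5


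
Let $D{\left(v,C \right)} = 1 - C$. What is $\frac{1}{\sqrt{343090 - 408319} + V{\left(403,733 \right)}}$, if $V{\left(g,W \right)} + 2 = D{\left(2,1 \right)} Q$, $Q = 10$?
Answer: $- \frac{2}{65233} - \frac{i \sqrt{65229}}{65233} \approx -3.0659 \cdot 10^{-5} - 0.0039152 i$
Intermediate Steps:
$V{\left(g,W \right)} = -2$ ($V{\left(g,W \right)} = -2 + \left(1 - 1\right) 10 = -2 + 0 \cdot 10 = -2 + 0 = -2$)
$\frac{1}{\sqrt{343090 - 408319} + V{\left(403,733 \right)}} = \frac{1}{\sqrt{343090 - 408319} - 2} = \frac{1}{\sqrt{-65229} - 2} = \frac{1}{i \sqrt{65229} - 2} = \frac{1}{-2 + i \sqrt{65229}}$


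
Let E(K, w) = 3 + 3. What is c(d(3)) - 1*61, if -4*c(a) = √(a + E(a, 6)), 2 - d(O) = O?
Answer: -61 - √5/4 ≈ -61.559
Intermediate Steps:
E(K, w) = 6
d(O) = 2 - O
c(a) = -√(6 + a)/4 (c(a) = -√(a + 6)/4 = -√(6 + a)/4)
c(d(3)) - 1*61 = -√(6 + (2 - 1*3))/4 - 1*61 = -√(6 + (2 - 3))/4 - 61 = -√(6 - 1)/4 - 61 = -√5/4 - 61 = -61 - √5/4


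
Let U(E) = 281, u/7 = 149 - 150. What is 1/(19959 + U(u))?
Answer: 1/20240 ≈ 4.9407e-5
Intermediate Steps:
u = -7 (u = 7*(149 - 150) = 7*(-1) = -7)
1/(19959 + U(u)) = 1/(19959 + 281) = 1/20240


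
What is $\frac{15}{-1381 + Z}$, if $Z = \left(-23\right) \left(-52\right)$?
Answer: $- \frac{3}{37} \approx -0.081081$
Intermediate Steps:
$Z = 1196$
$\frac{15}{-1381 + Z} = \frac{15}{-1381 + 1196} = \frac{15}{-185} = 15 \left(- \frac{1}{185}\right) = - \frac{3}{37}$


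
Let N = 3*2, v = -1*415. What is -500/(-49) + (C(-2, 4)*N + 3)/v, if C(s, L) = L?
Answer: 206177/20335 ≈ 10.139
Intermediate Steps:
v = -415
N = 6
-500/(-49) + (C(-2, 4)*N + 3)/v = -500/(-49) + (4*6 + 3)/(-415) = -500*(-1/49) + (24 + 3)*(-1/415) = 500/49 + 27*(-1/415) = 500/49 - 27/415 = 206177/20335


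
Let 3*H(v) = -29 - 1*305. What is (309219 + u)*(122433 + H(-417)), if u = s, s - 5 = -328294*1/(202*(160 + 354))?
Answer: 5890848994992385/155742 ≈ 3.7824e+10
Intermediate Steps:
H(v) = -334/3 (H(v) = (-29 - 1*305)/3 = (-29 - 305)/3 = (1/3)*(-334) = -334/3)
s = 95423/51914 (s = 5 - 328294*1/(202*(160 + 354)) = 5 - 328294/(202*514) = 5 - 328294/103828 = 5 - 328294*1/103828 = 5 - 164147/51914 = 95423/51914 ≈ 1.8381)
u = 95423/51914 ≈ 1.8381
(309219 + u)*(122433 + H(-417)) = (309219 + 95423/51914)*(122433 - 334/3) = (16052890589/51914)*(366965/3) = 5890848994992385/155742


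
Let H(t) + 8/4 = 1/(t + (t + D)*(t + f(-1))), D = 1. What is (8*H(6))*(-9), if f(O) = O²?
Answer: 7848/55 ≈ 142.69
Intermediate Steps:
H(t) = -2 + 1/(t + (1 + t)²) (H(t) = -2 + 1/(t + (t + 1)*(t + (-1)²)) = -2 + 1/(t + (1 + t)*(t + 1)) = -2 + 1/(t + (1 + t)*(1 + t)) = -2 + 1/(t + (1 + t)²))
(8*H(6))*(-9) = (8*((-1 - 6*6 - 2*6²)/(1 + 6² + 3*6)))*(-9) = (8*((-1 - 36 - 2*36)/(1 + 36 + 18)))*(-9) = (8*((-1 - 36 - 72)/55))*(-9) = (8*((1/55)*(-109)))*(-9) = (8*(-109/55))*(-9) = -872/55*(-9) = 7848/55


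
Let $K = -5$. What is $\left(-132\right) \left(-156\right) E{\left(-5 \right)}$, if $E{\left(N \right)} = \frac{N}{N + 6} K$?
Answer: $514800$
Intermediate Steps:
$E{\left(N \right)} = - \frac{5 N}{6 + N}$ ($E{\left(N \right)} = \frac{N}{N + 6} \left(-5\right) = \frac{N}{6 + N} \left(-5\right) = - \frac{5 N}{6 + N}$)
$\left(-132\right) \left(-156\right) E{\left(-5 \right)} = \left(-132\right) \left(-156\right) \left(\left(-5\right) \left(-5\right) \frac{1}{6 - 5}\right) = 20592 \left(\left(-5\right) \left(-5\right) 1^{-1}\right) = 20592 \left(\left(-5\right) \left(-5\right) 1\right) = 20592 \cdot 25 = 514800$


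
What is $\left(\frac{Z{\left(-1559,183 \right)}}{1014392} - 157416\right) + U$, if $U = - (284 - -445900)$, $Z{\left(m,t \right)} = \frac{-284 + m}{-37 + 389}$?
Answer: $- \frac{215525027944243}{357065984} \approx -6.036 \cdot 10^{5}$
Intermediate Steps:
$Z{\left(m,t \right)} = - \frac{71}{88} + \frac{m}{352}$ ($Z{\left(m,t \right)} = \frac{-284 + m}{352} = \left(-284 + m\right) \frac{1}{352} = - \frac{71}{88} + \frac{m}{352}$)
$U = -446184$ ($U = - (284 + 445900) = \left(-1\right) 446184 = -446184$)
$\left(\frac{Z{\left(-1559,183 \right)}}{1014392} - 157416\right) + U = \left(\frac{- \frac{71}{88} + \frac{1}{352} \left(-1559\right)}{1014392} - 157416\right) - 446184 = \left(\left(- \frac{71}{88} - \frac{1559}{352}\right) \frac{1}{1014392} - 157416\right) - 446184 = \left(\left(- \frac{1843}{352}\right) \frac{1}{1014392} - 157416\right) - 446184 = \left(- \frac{1843}{357065984} - 157416\right) - 446184 = - \frac{56207898939187}{357065984} - 446184 = - \frac{215525027944243}{357065984}$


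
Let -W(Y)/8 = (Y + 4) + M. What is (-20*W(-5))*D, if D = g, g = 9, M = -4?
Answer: -7200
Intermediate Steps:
W(Y) = -8*Y (W(Y) = -8*((Y + 4) - 4) = -8*((4 + Y) - 4) = -8*Y)
D = 9
(-20*W(-5))*D = -(-160)*(-5)*9 = -20*40*9 = -800*9 = -7200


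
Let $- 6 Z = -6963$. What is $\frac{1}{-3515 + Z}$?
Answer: $- \frac{2}{4709} \approx -0.00042472$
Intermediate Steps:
$Z = \frac{2321}{2}$ ($Z = \left(- \frac{1}{6}\right) \left(-6963\right) = \frac{2321}{2} \approx 1160.5$)
$\frac{1}{-3515 + Z} = \frac{1}{-3515 + \frac{2321}{2}} = \frac{1}{- \frac{4709}{2}} = - \frac{2}{4709}$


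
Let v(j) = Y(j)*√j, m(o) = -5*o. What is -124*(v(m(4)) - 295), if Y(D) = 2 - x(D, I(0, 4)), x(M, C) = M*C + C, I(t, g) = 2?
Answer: 36580 - 9920*I*√5 ≈ 36580.0 - 22182.0*I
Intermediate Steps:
x(M, C) = C + C*M (x(M, C) = C*M + C = C + C*M)
Y(D) = -2*D (Y(D) = 2 - 2*(1 + D) = 2 - (2 + 2*D) = 2 + (-2 - 2*D) = -2*D)
v(j) = -2*j^(3/2) (v(j) = (-2*j)*√j = -2*j^(3/2))
-124*(v(m(4)) - 295) = -124*(-2*(-40*I*√5) - 295) = -124*(-(-80)*I*√5 - 295) = -124*(80*I*√5 - 295) = -124*(-295 + 80*I*√5) = 36580 - 9920*I*√5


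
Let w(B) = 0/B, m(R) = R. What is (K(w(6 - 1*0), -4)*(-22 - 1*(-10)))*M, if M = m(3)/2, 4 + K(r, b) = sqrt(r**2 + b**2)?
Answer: 0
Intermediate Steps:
w(B) = 0
K(r, b) = -4 + sqrt(b**2 + r**2) (K(r, b) = -4 + sqrt(r**2 + b**2) = -4 + sqrt(b**2 + r**2))
M = 3/2 ≈ 1.5000
(K(w(6 - 1*0), -4)*(-22 - 1*(-10)))*M = ((-4 + sqrt((-4)**2 + 0**2))*(-22 - 1*(-10)))*(3/2) = ((-4 + sqrt(16 + 0))*(-22 + 10))*(3/2) = ((-4 + sqrt(16))*(-12))*(3/2) = ((-4 + 4)*(-12))*(3/2) = (0*(-12))*(3/2) = 0*(3/2) = 0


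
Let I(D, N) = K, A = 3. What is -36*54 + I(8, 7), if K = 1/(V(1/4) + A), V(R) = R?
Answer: -25268/13 ≈ -1943.7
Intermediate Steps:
K = 4/13 (K = 1/(1/4 + 3) = 1/(13/4) = 4/13 ≈ 0.30769)
I(D, N) = 4/13
-36*54 + I(8, 7) = -36*54 + 4/13 = -1944 + 4/13 = -25268/13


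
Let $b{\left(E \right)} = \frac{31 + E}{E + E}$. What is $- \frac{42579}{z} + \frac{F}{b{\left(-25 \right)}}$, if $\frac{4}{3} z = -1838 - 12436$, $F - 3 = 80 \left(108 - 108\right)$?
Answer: $- \frac{16671}{793} \approx -21.023$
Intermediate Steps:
$F = 3$ ($F = 3 + 80 \left(108 - 108\right) = 3 + 80 \cdot 0 = 3 + 0 = 3$)
$b{\left(E \right)} = \frac{31 + E}{2 E}$
$z = - \frac{21411}{2}$ ($z = \frac{3 \left(-1838 - 12436\right)}{4} = \frac{3}{4} \left(-14274\right) = - \frac{21411}{2} \approx -10706.0$)
$- \frac{42579}{z} + \frac{F}{b{\left(-25 \right)}} = - \frac{42579}{- \frac{21411}{2}} + \frac{3}{\frac{1}{2} \frac{1}{-25} \left(31 - 25\right)} = \left(-42579\right) \left(- \frac{2}{21411}\right) + \frac{3}{\frac{1}{2} \left(- \frac{1}{25}\right) 6} = \frac{3154}{793} + \frac{3}{- \frac{3}{25}} = \frac{3154}{793} + 3 \left(- \frac{25}{3}\right) = \frac{3154}{793} - 25 = - \frac{16671}{793}$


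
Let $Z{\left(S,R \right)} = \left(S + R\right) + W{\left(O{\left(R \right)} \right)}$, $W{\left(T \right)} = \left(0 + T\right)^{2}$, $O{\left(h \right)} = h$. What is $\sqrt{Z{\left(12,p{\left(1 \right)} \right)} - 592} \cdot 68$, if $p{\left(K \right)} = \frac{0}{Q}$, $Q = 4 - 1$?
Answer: $136 i \sqrt{145} \approx 1637.7 i$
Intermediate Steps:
$Q = 3$ ($Q = 4 - 1 = 3$)
$W{\left(T \right)} = T^{2}$
$p{\left(K \right)} = 0$ ($p{\left(K \right)} = \frac{0}{3} = 0 \cdot \frac{1}{3} = 0$)
$Z{\left(S,R \right)} = R + S + R^{2}$ ($Z{\left(S,R \right)} = \left(S + R\right) + R^{2} = \left(R + S\right) + R^{2} = R + S + R^{2}$)
$\sqrt{Z{\left(12,p{\left(1 \right)} \right)} - 592} \cdot 68 = \sqrt{\left(0 + 12 + 0^{2}\right) - 592} \cdot 68 = \sqrt{\left(0 + 12 + 0\right) - 592} \cdot 68 = \sqrt{12 - 592} \cdot 68 = \sqrt{-580} \cdot 68 = 2 i \sqrt{145} \cdot 68 = 136 i \sqrt{145}$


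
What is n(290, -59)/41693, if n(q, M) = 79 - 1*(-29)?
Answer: 108/41693 ≈ 0.0025904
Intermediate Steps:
n(q, M) = 108 (n(q, M) = 79 + 29 = 108)
n(290, -59)/41693 = 108/41693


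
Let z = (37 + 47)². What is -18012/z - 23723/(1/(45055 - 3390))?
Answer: -581190252961/588 ≈ -9.8842e+8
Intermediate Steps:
z = 7056 (z = 84² = 7056)
-18012/z - 23723/(1/(45055 - 3390)) = -18012/7056 - 23723/(1/(45055 - 3390)) = -18012*1/7056 - 23723/(1/41665) = -1501/588 - 23723/1/41665 = -1501/588 - 23723*41665 = -1501/588 - 988418795 = -581190252961/588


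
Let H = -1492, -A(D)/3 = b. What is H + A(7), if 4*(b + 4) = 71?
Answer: -6133/4 ≈ -1533.3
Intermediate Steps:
b = 55/4 (b = -4 + (¼)*71 = -4 + 71/4 = 55/4 ≈ 13.750)
A(D) = -165/4 (A(D) = -3*55/4 = -165/4)
H + A(7) = -1492 - 165/4 = -6133/4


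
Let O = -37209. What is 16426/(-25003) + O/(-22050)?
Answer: 189381109/183772050 ≈ 1.0305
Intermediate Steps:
16426/(-25003) + O/(-22050) = 16426/(-25003) - 37209/(-22050) = 16426*(-1/25003) - 37209*(-1/22050) = -16426/25003 + 12403/7350 = 189381109/183772050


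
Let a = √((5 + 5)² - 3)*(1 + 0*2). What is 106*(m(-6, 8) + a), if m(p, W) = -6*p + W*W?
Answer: 10600 + 106*√97 ≈ 11644.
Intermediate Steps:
m(p, W) = W² - 6*p (m(p, W) = -6*p + W² = W² - 6*p)
a = √97 (a = √(10² - 3)*(1 + 0) = √(100 - 3)*1 = √97*1 = √97 ≈ 9.8489)
106*(m(-6, 8) + a) = 106*((8² - 6*(-6)) + √97) = 106*((64 + 36) + √97) = 106*(100 + √97) = 10600 + 106*√97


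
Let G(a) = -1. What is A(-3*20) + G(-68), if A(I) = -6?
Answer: -7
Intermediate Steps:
A(-3*20) + G(-68) = -6 - 1 = -7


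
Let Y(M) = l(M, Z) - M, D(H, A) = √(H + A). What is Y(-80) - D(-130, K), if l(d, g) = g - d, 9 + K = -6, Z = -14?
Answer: 146 - I*√145 ≈ 146.0 - 12.042*I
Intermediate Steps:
K = -15 (K = -9 - 6 = -15)
D(H, A) = √(A + H)
Y(M) = -14 - 2*M (Y(M) = (-14 - M) - M = -14 - 2*M)
Y(-80) - D(-130, K) = (-14 - 2*(-80)) - √(-15 - 130) = (-14 + 160) - √(-145) = 146 - I*√145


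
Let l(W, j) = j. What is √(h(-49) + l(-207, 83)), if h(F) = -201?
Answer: I*√118 ≈ 10.863*I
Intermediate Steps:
√(h(-49) + l(-207, 83)) = √(-201 + 83) = √(-118) = I*√118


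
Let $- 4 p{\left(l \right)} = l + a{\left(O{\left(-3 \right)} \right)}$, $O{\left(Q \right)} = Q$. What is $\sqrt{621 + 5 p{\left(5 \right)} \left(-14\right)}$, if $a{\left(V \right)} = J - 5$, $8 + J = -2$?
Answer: $\sqrt{446} \approx 21.119$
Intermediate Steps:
$J = -10$ ($J = -8 - 2 = -10$)
$a{\left(V \right)} = -15$ ($a{\left(V \right)} = -10 - 5 = -15$)
$p{\left(l \right)} = \frac{15}{4} - \frac{l}{4}$ ($p{\left(l \right)} = - \frac{l - 15}{4} = - \frac{-15 + l}{4} = \frac{15}{4} - \frac{l}{4}$)
$\sqrt{621 + 5 p{\left(5 \right)} \left(-14\right)} = \sqrt{621 + 5 \left(\frac{15}{4} - \frac{5}{4}\right) \left(-14\right)} = \sqrt{621 + 5 \cdot \frac{5}{2} \left(-14\right)} = \sqrt{621 + \frac{25}{2} \left(-14\right)} = \sqrt{621 - 175} = \sqrt{446}$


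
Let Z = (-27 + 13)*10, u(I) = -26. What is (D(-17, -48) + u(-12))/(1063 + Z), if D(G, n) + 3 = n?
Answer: -77/923 ≈ -0.083424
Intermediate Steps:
D(G, n) = -3 + n
Z = -140 (Z = -14*10 = -140)
(D(-17, -48) + u(-12))/(1063 + Z) = ((-3 - 48) - 26)/(1063 - 140) = (-51 - 26)/923 = -77*1/923 = -77/923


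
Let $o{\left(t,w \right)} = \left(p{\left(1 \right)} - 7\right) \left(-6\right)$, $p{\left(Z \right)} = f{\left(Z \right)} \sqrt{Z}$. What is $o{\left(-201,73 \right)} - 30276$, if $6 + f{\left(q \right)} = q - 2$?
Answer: $-30192$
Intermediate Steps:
$f{\left(q \right)} = -8 + q$ ($f{\left(q \right)} = -6 + \left(q - 2\right) = -6 + \left(-2 + q\right) = -8 + q$)
$p{\left(Z \right)} = \sqrt{Z} \left(-8 + Z\right)$ ($p{\left(Z \right)} = \left(-8 + Z\right) \sqrt{Z} = \sqrt{Z} \left(-8 + Z\right)$)
$o{\left(t,w \right)} = 84$ ($o{\left(t,w \right)} = \left(\sqrt{1} \left(-8 + 1\right) - 7\right) \left(-6\right) = \left(1 \left(-7\right) - 7\right) \left(-6\right) = \left(-7 - 7\right) \left(-6\right) = \left(-14\right) \left(-6\right) = 84$)
$o{\left(-201,73 \right)} - 30276 = 84 - 30276 = -30192$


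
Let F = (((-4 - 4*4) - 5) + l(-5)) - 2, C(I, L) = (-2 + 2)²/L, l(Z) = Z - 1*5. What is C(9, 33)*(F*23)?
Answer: 0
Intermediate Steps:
l(Z) = -5 + Z (l(Z) = Z - 5 = -5 + Z)
C(I, L) = 0 (C(I, L) = 0²/L = 0/L = 0)
F = -37 (F = (((-4 - 4*4) - 5) + (-5 - 5)) - 2 = (((-4 - 16) - 5) - 10) - 2 = ((-20 - 5) - 10) - 2 = (-25 - 10) - 2 = -35 - 2 = -37)
C(9, 33)*(F*23) = 0*(-37*23) = 0*(-851) = 0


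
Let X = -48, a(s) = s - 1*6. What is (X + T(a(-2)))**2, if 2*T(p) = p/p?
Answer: 9025/4 ≈ 2256.3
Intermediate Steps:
a(s) = -6 + s (a(s) = s - 6 = -6 + s)
T(p) = 1/2 (T(p) = (p/p)/2 = (1/2)*1 = 1/2)
(X + T(a(-2)))**2 = (-48 + 1/2)**2 = (-95/2)**2 = 9025/4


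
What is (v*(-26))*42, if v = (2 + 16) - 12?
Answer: -6552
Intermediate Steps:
v = 6 (v = 18 - 12 = 6)
(v*(-26))*42 = (6*(-26))*42 = -156*42 = -6552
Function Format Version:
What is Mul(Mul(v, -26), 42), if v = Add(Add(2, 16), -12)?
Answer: -6552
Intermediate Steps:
v = 6 (v = Add(18, -12) = 6)
Mul(Mul(v, -26), 42) = Mul(Mul(6, -26), 42) = Mul(-156, 42) = -6552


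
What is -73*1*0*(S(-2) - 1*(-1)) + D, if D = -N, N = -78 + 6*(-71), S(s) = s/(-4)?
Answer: 504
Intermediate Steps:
S(s) = -s/4 (S(s) = s*(-¼) = -s/4)
N = -504 (N = -78 - 426 = -504)
D = 504 (D = -1*(-504) = 504)
-73*1*0*(S(-2) - 1*(-1)) + D = -73*1*0*(-¼*(-2) - 1*(-1)) + 504 = -0*(½ + 1) + 504 = -0*3/2 + 504 = -73*0 + 504 = 0 + 504 = 504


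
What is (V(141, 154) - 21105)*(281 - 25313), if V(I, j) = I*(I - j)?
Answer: 574184016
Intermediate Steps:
(V(141, 154) - 21105)*(281 - 25313) = (141*(141 - 1*154) - 21105)*(281 - 25313) = (141*(141 - 154) - 21105)*(-25032) = (141*(-13) - 21105)*(-25032) = (-1833 - 21105)*(-25032) = -22938*(-25032) = 574184016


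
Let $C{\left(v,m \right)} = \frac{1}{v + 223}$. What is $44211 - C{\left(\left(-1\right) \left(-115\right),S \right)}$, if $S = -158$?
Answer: $\frac{14943317}{338} \approx 44211.0$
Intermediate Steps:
$C{\left(v,m \right)} = \frac{1}{223 + v}$
$44211 - C{\left(\left(-1\right) \left(-115\right),S \right)} = 44211 - \frac{1}{223 - -115} = 44211 - \frac{1}{223 + 115} = 44211 - \frac{1}{338} = \frac{14943317}{338}$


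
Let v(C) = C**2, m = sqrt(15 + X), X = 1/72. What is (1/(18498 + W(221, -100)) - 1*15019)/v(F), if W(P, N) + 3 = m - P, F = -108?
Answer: -361111013184701/280444694928624 - sqrt(2162)/46740782488104 ≈ -1.2876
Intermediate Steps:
X = 1/72 ≈ 0.013889
m = sqrt(2162)/12 (m = sqrt(15 + 1/72) = sqrt(1081/72) = sqrt(2162)/12 ≈ 3.8748)
W(P, N) = -3 - P + sqrt(2162)/12 (W(P, N) = -3 + (sqrt(2162)/12 - P) = -3 + (-P + sqrt(2162)/12) = -3 - P + sqrt(2162)/12)
(1/(18498 + W(221, -100)) - 1*15019)/v(F) = (1/(18498 + (-3 - 1*221 + sqrt(2162)/12)) - 1*15019)/((-108)**2) = (1/(18498 + (-3 - 221 + sqrt(2162)/12)) - 15019)/11664 = (1/(18498 + (-224 + sqrt(2162)/12)) - 15019)*(1/11664) = (1/(18274 + sqrt(2162)/12) - 15019)*(1/11664) = (-15019 + 1/(18274 + sqrt(2162)/12))*(1/11664) = -15019/11664 + 1/(11664*(18274 + sqrt(2162)/12))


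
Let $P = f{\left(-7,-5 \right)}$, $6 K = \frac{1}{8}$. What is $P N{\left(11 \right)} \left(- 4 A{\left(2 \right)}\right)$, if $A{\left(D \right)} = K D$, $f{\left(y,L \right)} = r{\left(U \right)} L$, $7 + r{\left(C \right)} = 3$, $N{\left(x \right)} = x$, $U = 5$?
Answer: $- \frac{110}{3} \approx -36.667$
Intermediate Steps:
$r{\left(C \right)} = -4$ ($r{\left(C \right)} = -7 + 3 = -4$)
$K = \frac{1}{48}$ ($K = \frac{1}{6 \cdot 8} = \frac{1}{6} \cdot \frac{1}{8} = \frac{1}{48} \approx 0.020833$)
$f{\left(y,L \right)} = - 4 L$
$A{\left(D \right)} = \frac{D}{48}$
$P = 20$ ($P = \left(-4\right) \left(-5\right) = 20$)
$P N{\left(11 \right)} \left(- 4 A{\left(2 \right)}\right) = 20 \cdot 11 \left(- 4 \cdot \frac{1}{48} \cdot 2\right) = 220 \left(\left(-4\right) \frac{1}{24}\right) = 220 \left(- \frac{1}{6}\right) = - \frac{110}{3}$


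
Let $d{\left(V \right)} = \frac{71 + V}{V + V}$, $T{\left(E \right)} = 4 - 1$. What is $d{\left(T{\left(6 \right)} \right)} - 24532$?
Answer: $- \frac{73559}{3} \approx -24520.0$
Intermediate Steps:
$T{\left(E \right)} = 3$ ($T{\left(E \right)} = 4 - 1 = 3$)
$d{\left(V \right)} = \frac{71 + V}{2 V}$
$d{\left(T{\left(6 \right)} \right)} - 24532 = \frac{71 + 3}{2 \cdot 3} - 24532 = \frac{1}{2} \cdot \frac{1}{3} \cdot 74 - 24532 = \frac{37}{3} - 24532 = - \frac{73559}{3}$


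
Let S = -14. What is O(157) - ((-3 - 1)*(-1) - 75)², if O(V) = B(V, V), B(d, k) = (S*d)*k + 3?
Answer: -350124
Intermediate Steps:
B(d, k) = 3 - 14*d*k (B(d, k) = (-14*d)*k + 3 = -14*d*k + 3 = 3 - 14*d*k)
O(V) = 3 - 14*V² (O(V) = 3 - 14*V*V = 3 - 14*V²)
O(157) - ((-3 - 1)*(-1) - 75)² = (3 - 14*157²) - ((-3 - 1)*(-1) - 75)² = (3 - 14*24649) - (-4*(-1) - 75)² = (3 - 345086) - (4 - 75)² = -345083 - 1*(-71)² = -345083 - 1*5041 = -345083 - 5041 = -350124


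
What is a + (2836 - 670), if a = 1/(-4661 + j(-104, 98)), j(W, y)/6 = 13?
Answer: 9926777/4583 ≈ 2166.0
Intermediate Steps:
j(W, y) = 78 (j(W, y) = 6*13 = 78)
a = -1/4583 (a = 1/(-4661 + 78) = 1/(-4583) = -1/4583 ≈ -0.00021820)
a + (2836 - 670) = -1/4583 + (2836 - 670) = -1/4583 + 2166 = 9926777/4583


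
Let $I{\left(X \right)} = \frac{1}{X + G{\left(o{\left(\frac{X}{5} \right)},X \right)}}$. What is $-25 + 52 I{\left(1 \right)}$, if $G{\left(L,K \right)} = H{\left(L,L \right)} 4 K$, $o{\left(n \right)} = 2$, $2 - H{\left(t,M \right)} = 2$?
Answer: $27$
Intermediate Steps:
$H{\left(t,M \right)} = 0$ ($H{\left(t,M \right)} = 2 - 2 = 0$)
$G{\left(L,K \right)} = 0$ ($G{\left(L,K \right)} = 0 \cdot 4 K = 0 K = 0$)
$I{\left(X \right)} = \frac{1}{X}$ ($I{\left(X \right)} = \frac{1}{X + 0} = \frac{1}{X}$)
$-25 + 52 I{\left(1 \right)} = -25 + \frac{52}{1} = -25 + 52 \cdot 1 = -25 + 52 = 27$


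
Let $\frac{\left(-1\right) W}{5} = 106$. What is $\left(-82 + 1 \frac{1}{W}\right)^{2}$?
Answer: $\frac{1888858521}{280900} \approx 6724.3$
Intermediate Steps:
$W = -530$ ($W = \left(-5\right) 106 = -530$)
$\left(-82 + 1 \frac{1}{W}\right)^{2} = \left(-82 + 1 \frac{1}{-530}\right)^{2} = \left(-82 + 1 \left(- \frac{1}{530}\right)\right)^{2} = \left(-82 - \frac{1}{530}\right)^{2} = \left(- \frac{43461}{530}\right)^{2} = \frac{1888858521}{280900}$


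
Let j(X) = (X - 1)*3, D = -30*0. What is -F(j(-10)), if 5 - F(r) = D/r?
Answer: -5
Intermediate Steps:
D = 0
j(X) = -3 + 3*X (j(X) = (-1 + X)*3 = -3 + 3*X)
F(r) = 5 (F(r) = 5 - 0/r = 5 - 1*0 = 5 + 0 = 5)
-F(j(-10)) = -1*5 = -5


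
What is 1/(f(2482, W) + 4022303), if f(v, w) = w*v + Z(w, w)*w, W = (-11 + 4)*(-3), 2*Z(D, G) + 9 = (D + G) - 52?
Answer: 2/8148451 ≈ 2.4545e-7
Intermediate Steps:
Z(D, G) = -61/2 + D/2 + G/2 (Z(D, G) = -9/2 + ((D + G) - 52)/2 = -9/2 + (-52 + D + G)/2 = -9/2 + (-26 + D/2 + G/2) = -61/2 + D/2 + G/2)
W = 21 (W = -7*(-3) = 21)
f(v, w) = v*w + w*(-61/2 + w) (f(v, w) = w*v + (-61/2 + w/2 + w/2)*w = v*w + (-61/2 + w)*w = v*w + w*(-61/2 + w))
1/(f(2482, W) + 4022303) = 1/((1/2)*21*(-61 + 2*2482 + 2*21) + 4022303) = 1/((1/2)*21*(-61 + 4964 + 42) + 4022303) = 1/((1/2)*21*4945 + 4022303) = 1/(103845/2 + 4022303) = 1/(8148451/2) = 2/8148451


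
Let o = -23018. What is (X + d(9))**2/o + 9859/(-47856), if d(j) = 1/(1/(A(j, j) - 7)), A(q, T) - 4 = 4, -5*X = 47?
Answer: -2878889767/13769367600 ≈ -0.20908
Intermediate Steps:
X = -47/5 (X = -1/5*47 = -47/5 ≈ -9.4000)
A(q, T) = 8 (A(q, T) = 4 + 4 = 8)
d(j) = 1 (d(j) = 1/(1/(8 - 7)) = 1/(1/1) = 1/1 = 1)
(X + d(9))**2/o + 9859/(-47856) = (-47/5 + 1)**2/(-23018) + 9859/(-47856) = (-42/5)**2*(-1/23018) + 9859*(-1/47856) = (1764/25)*(-1/23018) - 9859/47856 = -882/287725 - 9859/47856 = -2878889767/13769367600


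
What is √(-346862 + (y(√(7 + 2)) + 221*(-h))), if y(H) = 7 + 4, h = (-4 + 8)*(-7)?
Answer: I*√340663 ≈ 583.66*I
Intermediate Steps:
h = -28 (h = 4*(-7) = -28)
y(H) = 11
√(-346862 + (y(√(7 + 2)) + 221*(-h))) = √(-346862 + (11 + 221*(-1*(-28)))) = √(-346862 + (11 + 221*28)) = √(-346862 + (11 + 6188)) = √(-346862 + 6199) = √(-340663) = I*√340663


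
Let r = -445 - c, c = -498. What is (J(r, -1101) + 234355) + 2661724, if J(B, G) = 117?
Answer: 2896196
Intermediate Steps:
r = 53 (r = -445 - 1*(-498) = -445 + 498 = 53)
(J(r, -1101) + 234355) + 2661724 = (117 + 234355) + 2661724 = 234472 + 2661724 = 2896196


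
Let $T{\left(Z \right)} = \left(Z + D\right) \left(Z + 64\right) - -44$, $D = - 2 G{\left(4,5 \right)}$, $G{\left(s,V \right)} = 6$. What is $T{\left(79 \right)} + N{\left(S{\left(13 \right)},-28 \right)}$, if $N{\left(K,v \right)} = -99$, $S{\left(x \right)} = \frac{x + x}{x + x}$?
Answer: $9526$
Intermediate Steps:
$D = -12$ ($D = \left(-2\right) 6 = -12$)
$S{\left(x \right)} = 1$ ($S{\left(x \right)} = \frac{2 x}{2 x} = 2 x \frac{1}{2 x} = 1$)
$T{\left(Z \right)} = 44 + \left(-12 + Z\right) \left(64 + Z\right)$ ($T{\left(Z \right)} = \left(Z - 12\right) \left(Z + 64\right) - -44 = \left(-12 + Z\right) \left(64 + Z\right) + 44 = 44 + \left(-12 + Z\right) \left(64 + Z\right)$)
$T{\left(79 \right)} + N{\left(S{\left(13 \right)},-28 \right)} = \left(-724 + 79^{2} + 52 \cdot 79\right) - 99 = \left(-724 + 6241 + 4108\right) - 99 = 9625 - 99 = 9526$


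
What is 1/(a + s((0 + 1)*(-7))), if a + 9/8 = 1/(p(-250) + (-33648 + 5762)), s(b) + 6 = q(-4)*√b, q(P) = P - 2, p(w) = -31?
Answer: -355389440072/15101662652521 + 299273813376*I*√7/15101662652521 ≈ -0.023533 + 0.052432*I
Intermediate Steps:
q(P) = -2 + P
s(b) = -6 - 6*√b (s(b) = -6 + (-2 - 4)*√b = -6 - 6*√b)
a = -251261/223336 (a = -9/8 + 1/(-31 + (-33648 + 5762)) = -9/8 + 1/(-31 - 27886) = -9/8 + 1/(-27917) = -9/8 - 1/27917 = -251261/223336 ≈ -1.1250)
1/(a + s((0 + 1)*(-7))) = 1/(-251261/223336 + (-6 - 6*I*√7*√(0 + 1))) = 1/(-251261/223336 + (-6 - 6*I*√7)) = 1/(-1591277/223336 - 6*I*√7)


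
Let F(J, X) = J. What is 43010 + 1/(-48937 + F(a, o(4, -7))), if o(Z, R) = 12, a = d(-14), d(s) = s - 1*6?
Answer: 2105640569/48957 ≈ 43010.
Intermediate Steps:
d(s) = -6 + s (d(s) = s - 6 = -6 + s)
a = -20 (a = -6 - 14 = -20)
43010 + 1/(-48937 + F(a, o(4, -7))) = 43010 + 1/(-48937 - 20) = 43010 + 1/(-48957) = 43010 - 1/48957 = 2105640569/48957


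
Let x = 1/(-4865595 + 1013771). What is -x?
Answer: 1/3851824 ≈ 2.5962e-7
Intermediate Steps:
x = -1/3851824 (x = 1/(-3851824) = -1/3851824 ≈ -2.5962e-7)
-x = -1*(-1/3851824) = 1/3851824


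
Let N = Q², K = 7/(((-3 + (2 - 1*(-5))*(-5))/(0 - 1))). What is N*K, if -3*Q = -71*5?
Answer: 882175/342 ≈ 2579.5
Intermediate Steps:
Q = 355/3 (Q = -(-71)*5/3 = -⅓*(-355) = 355/3 ≈ 118.33)
K = 7/38 (K = 7/(((-3 + (2 + 5)*(-5))/(-1))) = 7/(((-3 + 7*(-5))*(-1))) = 7/(((-3 - 35)*(-1))) = 7/((-38*(-1))) = 7/38 ≈ 0.18421)
N = 126025/9 (N = (355/3)² = 126025/9 ≈ 14003.)
N*K = (126025/9)*(7/38) = 882175/342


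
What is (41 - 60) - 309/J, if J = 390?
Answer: -2573/130 ≈ -19.792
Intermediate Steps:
(41 - 60) - 309/J = (41 - 60) - 309/390 = -19 - 309/390 = -19 - 1*103/130 = -19 - 103/130 = -2573/130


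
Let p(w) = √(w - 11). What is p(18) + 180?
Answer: 180 + √7 ≈ 182.65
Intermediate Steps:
p(w) = √(-11 + w)
p(18) + 180 = √(-11 + 18) + 180 = √7 + 180 = 180 + √7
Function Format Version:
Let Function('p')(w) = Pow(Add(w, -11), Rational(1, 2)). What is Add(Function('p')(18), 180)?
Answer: Add(180, Pow(7, Rational(1, 2))) ≈ 182.65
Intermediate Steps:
Function('p')(w) = Pow(Add(-11, w), Rational(1, 2))
Add(Function('p')(18), 180) = Add(Pow(Add(-11, 18), Rational(1, 2)), 180) = Add(Pow(7, Rational(1, 2)), 180) = Add(180, Pow(7, Rational(1, 2)))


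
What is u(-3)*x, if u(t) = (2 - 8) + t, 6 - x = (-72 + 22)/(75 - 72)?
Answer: -204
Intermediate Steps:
x = 68/3 (x = 6 - (-72 + 22)/(75 - 72) = 6 - (-50)/3 = 6 - 1*(-50/3) = 6 + 50/3 = 68/3 ≈ 22.667)
u(t) = -6 + t
u(-3)*x = (-6 - 3)*(68/3) = -9*68/3 = -204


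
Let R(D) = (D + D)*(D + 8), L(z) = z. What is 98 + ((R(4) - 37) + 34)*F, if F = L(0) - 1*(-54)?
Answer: 5120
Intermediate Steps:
R(D) = 2*D*(8 + D) (R(D) = (2*D)*(8 + D) = 2*D*(8 + D))
F = 54 (F = 0 - 1*(-54) = 0 + 54 = 54)
98 + ((R(4) - 37) + 34)*F = 98 + ((2*4*(8 + 4) - 37) + 34)*54 = 98 + ((2*4*12 - 37) + 34)*54 = 98 + ((96 - 37) + 34)*54 = 98 + (59 + 34)*54 = 98 + 93*54 = 98 + 5022 = 5120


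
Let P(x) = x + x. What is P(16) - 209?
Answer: -177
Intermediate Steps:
P(x) = 2*x
P(16) - 209 = 2*16 - 209 = 32 - 209 = -177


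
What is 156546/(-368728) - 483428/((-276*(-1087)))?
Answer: -28152389767/13827853092 ≈ -2.0359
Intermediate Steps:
156546/(-368728) - 483428/((-276*(-1087))) = 156546*(-1/368728) - 483428/300012 = -78273/184364 - 483428*1/300012 = -78273/184364 - 120857/75003 = -28152389767/13827853092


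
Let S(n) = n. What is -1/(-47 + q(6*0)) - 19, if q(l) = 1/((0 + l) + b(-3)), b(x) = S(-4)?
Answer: -3587/189 ≈ -18.979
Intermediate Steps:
b(x) = -4
q(l) = 1/(-4 + l) (q(l) = 1/((0 + l) - 4) = 1/(l - 4) = 1/(-4 + l))
-1/(-47 + q(6*0)) - 19 = -1/(-47 + 1/(-4 + 6*0)) - 19 = -1/(-47 + 1/(-4 + 0)) - 19 = -1/(-47 + 1/(-4)) - 19 = -1/(-47 - ¼) - 19 = -1/(-189/4) - 19 = -4/189*(-1) - 19 = 4/189 - 19 = -3587/189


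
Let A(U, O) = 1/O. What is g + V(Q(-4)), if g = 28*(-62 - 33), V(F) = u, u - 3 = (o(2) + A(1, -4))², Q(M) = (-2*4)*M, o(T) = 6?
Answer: -41983/16 ≈ -2623.9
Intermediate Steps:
Q(M) = -8*M
u = 577/16 (u = 3 + (6 + 1/(-4))² = 3 + (6 - ¼)² = 3 + (23/4)² = 3 + 529/16 = 577/16 ≈ 36.063)
V(F) = 577/16
g = -2660 (g = 28*(-95) = -2660)
g + V(Q(-4)) = -2660 + 577/16 = -41983/16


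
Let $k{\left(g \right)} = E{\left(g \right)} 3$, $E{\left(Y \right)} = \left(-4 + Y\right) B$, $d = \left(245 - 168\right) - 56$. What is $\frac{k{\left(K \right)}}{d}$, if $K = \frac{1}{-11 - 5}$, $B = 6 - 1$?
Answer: $- \frac{325}{112} \approx -2.9018$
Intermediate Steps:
$B = 5$ ($B = 6 - 1 = 5$)
$K = - \frac{1}{16}$ ($K = \frac{1}{-16} = - \frac{1}{16} \approx -0.0625$)
$d = 21$ ($d = 77 - 56 = 21$)
$E{\left(Y \right)} = -20 + 5 Y$ ($E{\left(Y \right)} = \left(-4 + Y\right) 5 = -20 + 5 Y$)
$k{\left(g \right)} = -60 + 15 g$ ($k{\left(g \right)} = \left(-20 + 5 g\right) 3 = -60 + 15 g$)
$\frac{k{\left(K \right)}}{d} = \frac{-60 + 15 \left(- \frac{1}{16}\right)}{21} = \left(-60 - \frac{15}{16}\right) \frac{1}{21} = \left(- \frac{975}{16}\right) \frac{1}{21} = - \frac{325}{112}$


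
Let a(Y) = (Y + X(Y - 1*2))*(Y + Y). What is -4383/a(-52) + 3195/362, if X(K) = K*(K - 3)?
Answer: 503532963/56961424 ≈ 8.8399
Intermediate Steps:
X(K) = K*(-3 + K)
a(Y) = 2*Y*(Y + (-5 + Y)*(-2 + Y)) (a(Y) = (Y + (Y - 1*2)*(-3 + (Y - 1*2)))*(Y + Y) = (Y + (Y - 2)*(-3 + (Y - 2)))*(2*Y) = (Y + (-2 + Y)*(-3 + (-2 + Y)))*(2*Y) = (Y + (-2 + Y)*(-5 + Y))*(2*Y) = (Y + (-5 + Y)*(-2 + Y))*(2*Y) = 2*Y*(Y + (-5 + Y)*(-2 + Y)))
-4383/a(-52) + 3195/362 = -4383*(-1/(104*(-52 + (-5 - 52)*(-2 - 52)))) + 3195/362 = -4383*(-1/(104*(-52 - 57*(-54)))) + 3195*(1/362) = -4383*(-1/(104*(-52 + 3078))) + 3195/362 = -4383/(2*(-52)*3026) + 3195/362 = -4383/(-314704) + 3195/362 = -4383*(-1/314704) + 3195/362 = 4383/314704 + 3195/362 = 503532963/56961424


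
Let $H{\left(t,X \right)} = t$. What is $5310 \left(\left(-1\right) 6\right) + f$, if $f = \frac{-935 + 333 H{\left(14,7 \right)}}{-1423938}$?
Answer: $- \frac{45366668407}{1423938} \approx -31860.0$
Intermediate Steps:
$f = - \frac{3727}{1423938}$ ($f = \frac{-935 + 333 \cdot 14}{-1423938} = \left(-935 + 4662\right) \left(- \frac{1}{1423938}\right) = 3727 \left(- \frac{1}{1423938}\right) = - \frac{3727}{1423938} \approx -0.0026174$)
$5310 \left(\left(-1\right) 6\right) + f = 5310 \left(\left(-1\right) 6\right) - \frac{3727}{1423938} = 5310 \left(-6\right) - \frac{3727}{1423938} = -31860 - \frac{3727}{1423938} = - \frac{45366668407}{1423938}$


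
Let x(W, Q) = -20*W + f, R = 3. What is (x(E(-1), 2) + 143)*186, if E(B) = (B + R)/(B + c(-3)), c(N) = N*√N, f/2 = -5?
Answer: 186*(-173*I + 399*√3)/(-I + 3*√3) ≈ 25004.0 - 1380.7*I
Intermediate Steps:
f = -10 (f = 2*(-5) = -10)
c(N) = N^(3/2)
E(B) = (3 + B)/(B - 3*I*√3) (E(B) = (B + 3)/(B + (-3)^(3/2)) = (3 + B)/(B - 3*I*√3))
x(W, Q) = -10 - 20*W (x(W, Q) = -20*W - 10 = -10 - 20*W)
(x(E(-1), 2) + 143)*186 = ((-10 - 20*(3 - 1)/(-1 - 3*I*√3)) + 143)*186 = ((-10 - 20*2/(-1 - 3*I*√3)) + 143)*186 = ((-10 - 40/(-1 - 3*I*√3)) + 143)*186 = (133 - 40/(-1 - 3*I*√3))*186 = 24738 - 7440/(-1 - 3*I*√3)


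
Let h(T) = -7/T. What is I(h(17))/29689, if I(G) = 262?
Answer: 262/29689 ≈ 0.0088248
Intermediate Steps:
I(h(17))/29689 = 262/29689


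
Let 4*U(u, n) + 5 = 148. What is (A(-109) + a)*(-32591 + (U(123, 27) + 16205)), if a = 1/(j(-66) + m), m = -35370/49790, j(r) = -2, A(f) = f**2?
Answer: -2621421128879/13495 ≈ -1.9425e+8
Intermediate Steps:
m = -3537/4979 (m = -35370*1/49790 = -3537/4979 ≈ -0.71038)
U(u, n) = 143/4 (U(u, n) = -5/4 + (1/4)*148 = -5/4 + 37 = 143/4)
a = -4979/13495 (a = 1/(-2 - 3537/4979) = 1/(-13495/4979) = -4979/13495 ≈ -0.36895)
(A(-109) + a)*(-32591 + (U(123, 27) + 16205)) = ((-109)**2 - 4979/13495)*(-32591 + (143/4 + 16205)) = (11881 - 4979/13495)*(-32591 + 64963/4) = (160329116/13495)*(-65401/4) = -2621421128879/13495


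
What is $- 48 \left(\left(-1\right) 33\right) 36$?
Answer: $57024$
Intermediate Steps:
$- 48 \left(\left(-1\right) 33\right) 36 = \left(-48\right) \left(-33\right) 36 = 1584 \cdot 36 = 57024$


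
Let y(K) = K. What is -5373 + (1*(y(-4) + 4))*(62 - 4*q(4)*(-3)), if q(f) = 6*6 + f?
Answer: -5373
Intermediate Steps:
q(f) = 36 + f
-5373 + (1*(y(-4) + 4))*(62 - 4*q(4)*(-3)) = -5373 + (1*(-4 + 4))*(62 - 4*(36 + 4)*(-3)) = -5373 + (1*0)*(62 - 4*40*(-3)) = -5373 + 0*(62 - 160*(-3)) = -5373 + 0*(62 + 480) = -5373 + 0*542 = -5373 + 0 = -5373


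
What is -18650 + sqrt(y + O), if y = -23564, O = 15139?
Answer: -18650 + 5*I*sqrt(337) ≈ -18650.0 + 91.788*I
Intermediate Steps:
-18650 + sqrt(y + O) = -18650 + sqrt(-23564 + 15139) = -18650 + sqrt(-8425) = -18650 + 5*I*sqrt(337)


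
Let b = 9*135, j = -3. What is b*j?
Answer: -3645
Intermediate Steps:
b = 1215
b*j = 1215*(-3) = -3645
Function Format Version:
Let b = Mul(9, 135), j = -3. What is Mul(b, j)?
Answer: -3645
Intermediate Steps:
b = 1215
Mul(b, j) = Mul(1215, -3) = -3645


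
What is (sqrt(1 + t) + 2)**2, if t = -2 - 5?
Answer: (2 + I*sqrt(6))**2 ≈ -2.0 + 9.798*I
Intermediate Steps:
t = -7
(sqrt(1 + t) + 2)**2 = (sqrt(1 - 7) + 2)**2 = (sqrt(-6) + 2)**2 = (I*sqrt(6) + 2)**2 = (2 + I*sqrt(6))**2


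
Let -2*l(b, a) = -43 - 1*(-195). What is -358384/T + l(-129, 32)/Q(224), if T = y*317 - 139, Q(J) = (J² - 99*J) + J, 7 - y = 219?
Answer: 2527477987/475172208 ≈ 5.3191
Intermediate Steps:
l(b, a) = -76 (l(b, a) = -(-43 - 1*(-195))/2 = -(-43 + 195)/2 = -½*152 = -76)
y = -212 (y = 7 - 1*219 = 7 - 219 = -212)
Q(J) = J² - 98*J
T = -67343 (T = -212*317 - 139 = -67204 - 139 = -67343)
-358384/T + l(-129, 32)/Q(224) = -358384/(-67343) - 76*1/(224*(-98 + 224)) = -358384*(-1/67343) - 76/(224*126) = 358384/67343 - 76/28224 = 358384/67343 - 76*1/28224 = 358384/67343 - 19/7056 = 2527477987/475172208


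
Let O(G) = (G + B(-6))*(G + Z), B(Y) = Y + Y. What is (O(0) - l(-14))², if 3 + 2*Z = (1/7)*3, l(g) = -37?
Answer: 134689/49 ≈ 2748.8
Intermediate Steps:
B(Y) = 2*Y
Z = -9/7 (Z = -3/2 + ((1/7)*3)/2 = -3/2 + ((1*(⅐))*3)/2 = -3/2 + ((⅐)*3)/2 = -3/2 + (½)*(3/7) = -3/2 + 3/14 = -9/7 ≈ -1.2857)
O(G) = (-12 + G)*(-9/7 + G) (O(G) = (G + 2*(-6))*(G - 9/7) = (G - 12)*(-9/7 + G) = (-12 + G)*(-9/7 + G))
(O(0) - l(-14))² = ((108/7 + 0² - 93/7*0) - 1*(-37))² = ((108/7 + 0 + 0) + 37)² = (108/7 + 37)² = (367/7)² = 134689/49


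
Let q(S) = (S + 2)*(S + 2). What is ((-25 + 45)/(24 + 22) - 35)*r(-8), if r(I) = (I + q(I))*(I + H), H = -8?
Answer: 356160/23 ≈ 15485.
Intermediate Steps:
q(S) = (2 + S)² (q(S) = (2 + S)*(2 + S) = (2 + S)²)
r(I) = (-8 + I)*(I + (2 + I)²) (r(I) = (I + (2 + I)²)*(I - 8) = (I + (2 + I)²)*(-8 + I) = (-8 + I)*(I + (2 + I)²))
((-25 + 45)/(24 + 22) - 35)*r(-8) = ((-25 + 45)/(24 + 22) - 35)*(-32 + (-8)³ - 36*(-8) - 3*(-8)²) = (20/46 - 35)*(-32 - 512 + 288 - 3*64) = (20*(1/46) - 35)*(-32 - 512 + 288 - 192) = (10/23 - 35)*(-448) = -795/23*(-448) = 356160/23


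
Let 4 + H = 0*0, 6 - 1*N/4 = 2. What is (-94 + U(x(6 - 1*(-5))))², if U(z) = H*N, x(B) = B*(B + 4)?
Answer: 24964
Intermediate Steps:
N = 16 (N = 24 - 4*2 = 24 - 8 = 16)
H = -4 (H = -4 + 0*0 = -4 + 0 = -4)
x(B) = B*(4 + B)
U(z) = -64 (U(z) = -4*16 = -64)
(-94 + U(x(6 - 1*(-5))))² = (-94 - 64)² = (-158)² = 24964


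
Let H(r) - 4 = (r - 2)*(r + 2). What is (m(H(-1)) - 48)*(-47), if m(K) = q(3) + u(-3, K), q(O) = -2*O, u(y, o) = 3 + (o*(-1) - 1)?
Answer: 2491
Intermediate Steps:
u(y, o) = 2 - o (u(y, o) = 3 + (-o - 1) = 3 + (-1 - o) = 2 - o)
H(r) = 4 + (-2 + r)*(2 + r) (H(r) = 4 + (r - 2)*(r + 2) = 4 + (-2 + r)*(2 + r))
m(K) = -4 - K (m(K) = -2*3 + (2 - K) = -6 + (2 - K) = -4 - K)
(m(H(-1)) - 48)*(-47) = ((-4 - 1*(-1)²) - 48)*(-47) = ((-4 - 1*1) - 48)*(-47) = ((-4 - 1) - 48)*(-47) = (-5 - 48)*(-47) = -53*(-47) = 2491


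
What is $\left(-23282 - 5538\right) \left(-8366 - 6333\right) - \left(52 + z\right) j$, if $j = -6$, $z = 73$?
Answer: $423625930$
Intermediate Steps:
$\left(-23282 - 5538\right) \left(-8366 - 6333\right) - \left(52 + z\right) j = \left(-23282 - 5538\right) \left(-8366 - 6333\right) - \left(52 + 73\right) \left(-6\right) = \left(-28820\right) \left(-14699\right) - 125 \left(-6\right) = 423625180 - -750 = 423625180 + 750 = 423625930$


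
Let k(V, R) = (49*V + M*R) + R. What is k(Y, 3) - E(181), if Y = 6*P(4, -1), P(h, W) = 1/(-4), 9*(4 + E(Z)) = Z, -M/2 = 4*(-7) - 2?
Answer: 1681/18 ≈ 93.389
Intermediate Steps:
M = 60 (M = -2*(4*(-7) - 2) = -2*(-28 - 2) = -2*(-30) = 60)
E(Z) = -4 + Z/9
P(h, W) = -1/4
Y = -3/2 (Y = 6*(-1/4) = -3/2 ≈ -1.5000)
k(V, R) = 49*V + 61*R (k(V, R) = (49*V + 60*R) + R = 49*V + 61*R)
k(Y, 3) - E(181) = (49*(-3/2) + 61*3) - (-4 + (1/9)*181) = (-147/2 + 183) - (-4 + 181/9) = 219/2 - 1*145/9 = 219/2 - 145/9 = 1681/18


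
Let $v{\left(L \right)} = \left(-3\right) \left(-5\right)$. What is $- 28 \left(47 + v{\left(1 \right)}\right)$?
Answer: $-1736$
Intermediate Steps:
$v{\left(L \right)} = 15$
$- 28 \left(47 + v{\left(1 \right)}\right) = - 28 \left(47 + 15\right) = \left(-28\right) 62 = -1736$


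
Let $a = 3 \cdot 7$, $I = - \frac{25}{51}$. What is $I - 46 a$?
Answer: $- \frac{49291}{51} \approx -966.49$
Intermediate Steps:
$I = - \frac{25}{51}$ ($I = \left(-25\right) \frac{1}{51} = - \frac{25}{51} \approx -0.4902$)
$a = 21$
$I - 46 a = - \frac{25}{51} - 966 = - \frac{49291}{51}$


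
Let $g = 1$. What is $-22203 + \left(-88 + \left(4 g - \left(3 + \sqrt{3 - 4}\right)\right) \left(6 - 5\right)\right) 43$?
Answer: $-25944 - 43 i \approx -25944.0 - 43.0 i$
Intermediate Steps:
$-22203 + \left(-88 + \left(4 g - \left(3 + \sqrt{3 - 4}\right)\right) \left(6 - 5\right)\right) 43 = -22203 + \left(-88 + \left(4 \cdot 1 - \left(3 + \sqrt{3 - 4}\right)\right) \left(6 - 5\right)\right) 43 = -22203 + \left(-88 + \left(4 - \left(3 + \sqrt{-1}\right)\right) 1\right) 43 = -22203 + \left(-88 + \left(4 - \left(3 + i\right)\right) 1\right) 43 = -22203 + \left(-88 + \left(1 - i\right) 1\right) 43 = -22203 + \left(-88 + \left(1 - i\right)\right) 43 = -22203 + \left(-87 - i\right) 43 = -22203 - \left(3741 + 43 i\right) = -25944 - 43 i$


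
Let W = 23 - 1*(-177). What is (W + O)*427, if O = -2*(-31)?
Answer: 111874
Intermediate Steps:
O = 62
W = 200 (W = 23 + 177 = 200)
(W + O)*427 = (200 + 62)*427 = 262*427 = 111874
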